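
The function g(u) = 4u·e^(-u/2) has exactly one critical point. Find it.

By the product rule, g'(u) = (-2u + 4)·e^(-u/2). Since e^(-u/2) > 0, the only critical point is u = 2.
g''(2) has the same sign as -2 < 0, so this is a local maximum.
g(2) = (8)·e^(-1) ≈ 2.9430.

2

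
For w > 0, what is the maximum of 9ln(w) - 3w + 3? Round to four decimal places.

3.8875

g'(w) = 9/w − 3 = 0 gives w = 3.
g''(w) = -9/w², which is negative for w > 0, so this is a local maximum.
g(3) = 9·ln(3) - 9 + 3 ≈ 3.8875.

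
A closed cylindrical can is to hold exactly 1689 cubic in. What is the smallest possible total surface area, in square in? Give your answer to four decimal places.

With radius r and height h, πr²h = 1689 so h = 1689/(πr²), and S(r) = 2πr² + 2πrh = 2πr² + 2·1689/r.
S'(r) = 4πr − 2·1689/r² = 0 ⇒ r³ = 1689/(2π), so r ≈ 6.4538 and h = 2r ≈ 12.9076.
S''(r) = 4π + 4·1689/r³ > 0, so this is the minimum; S ≈ 785.1169.

785.1169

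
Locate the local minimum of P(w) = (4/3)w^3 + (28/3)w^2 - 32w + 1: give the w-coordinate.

4/3

P'(w) = 4w^2 + (56/3)w - 32 = 0 at w = -6, 4/3.
P''(w) = 8w + 56/3. P''(-6) = -88/3 < 0 ⇒ local maximum; P''(4/3) = 88/3 > 0 ⇒ local minimum.
The local minimum is P(4/3) = -1775/81.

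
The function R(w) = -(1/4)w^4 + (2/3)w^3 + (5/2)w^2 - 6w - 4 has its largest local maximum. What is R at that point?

Critical points: R'(w) = -w^3 + 2w^2 + 5w - 6 vanishes at w = -2, 1, 3.
Since R''(w) = -3w^2 + 4w + 5, we get R''(-2) = -15 < 0 ⇒ local maximum; R''(1) = 6 > 0 ⇒ local minimum; R''(3) = -10 < 0 ⇒ local maximum.
The largest local maximum is R(-2) = 26/3.

26/3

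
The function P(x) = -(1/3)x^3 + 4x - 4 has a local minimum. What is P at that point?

-28/3

Critical points: P'(x) = -x^2 + 4 vanishes at x = -2, 2.
Second-derivative test with P''(x) = -2x: P''(-2) = 4 > 0 ⇒ local minimum; P''(2) = -4 < 0 ⇒ local maximum.
So the local minimum value is P(-2) = -28/3.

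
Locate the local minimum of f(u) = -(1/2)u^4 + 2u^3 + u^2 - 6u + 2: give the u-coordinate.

1

f'(u) = -2u^3 + 6u^2 + 2u - 6. Setting f'(u) = 0 gives u ∈ {-1, 1, 3}.
Since f''(u) = -6u^2 + 12u + 2, we get f''(-1) = -16 < 0 ⇒ local maximum; f''(1) = 8 > 0 ⇒ local minimum; f''(3) = -16 < 0 ⇒ local maximum.
Thus f has its local minimum at u = 1, with value -3/2.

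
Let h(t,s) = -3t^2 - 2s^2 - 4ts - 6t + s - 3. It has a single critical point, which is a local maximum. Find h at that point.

∂h/∂t = -6t - 4s - 6 = 0 and ∂h/∂s = -4t - 4s + 1 = 0, so (t, s) = (-7/2, 15/4).
The Hessian has h_{tt} = -6, h_{ss} = -4, h_{ts} = -4, giving D = 8 > 0 with h_{tt} < 0, so the point is a local maximum.
h(-7/2, 15/4) = 75/8.

75/8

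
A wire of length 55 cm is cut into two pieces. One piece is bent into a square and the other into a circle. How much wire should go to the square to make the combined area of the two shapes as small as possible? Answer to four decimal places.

30.8055

Let x be the length used for the square. Square side x/4; circle radius (55−x)/(2π).
A(x) = (x/4)² + π·((55−x)/(2π))² = x²/16 + (55−x)²/(4π) for 0 ≤ x ≤ 55. A'(x) = x/8 − (55−x)/(2π) = 0 gives x = 4·55/(π+4) ≈ 30.8055.
A'' = 1/8 + 1/(2π) > 0, so this gives the minimum combined area; x ≈ 30.8055 cm to the square.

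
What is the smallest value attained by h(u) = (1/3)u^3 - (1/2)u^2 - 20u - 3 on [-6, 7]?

The derivative is u^2 - u - 20, which vanishes at u = -4 and u = 5.
Candidates: h(-6) = 27,  h(-4) = 143/3,  h(5) = -443/6,  h(7) = -319/6.
Hence the absolute minimum is -443/6 at u = 5.

-443/6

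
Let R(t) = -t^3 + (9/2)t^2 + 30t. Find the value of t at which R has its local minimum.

-2

Critical points: R'(t) = -3t^2 + 9t + 30 vanishes at t = -2, 5.
Second-derivative test with R''(t) = -6t + 9: R''(-2) = 21 > 0 ⇒ local minimum; R''(5) = -21 < 0 ⇒ local maximum.
The local minimum is R(-2) = -34.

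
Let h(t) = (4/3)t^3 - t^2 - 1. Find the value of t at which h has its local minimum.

Critical points: h'(t) = 4t^2 - 2t vanishes at t = 0, 1/2.
Second-derivative test with h''(t) = 8t - 2: h''(0) = -2 < 0 ⇒ local maximum; h''(1/2) = 2 > 0 ⇒ local minimum.
The local minimum is h(1/2) = -13/12.

1/2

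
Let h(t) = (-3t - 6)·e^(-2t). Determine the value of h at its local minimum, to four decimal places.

Differentiating with the product rule gives h'(t) = (6t + 9)·e^(-2t). Since e^(-2t) > 0, the only critical point is t = -3/2.
h''(-3/2) has the same sign as 6 > 0, so this is a local minimum.
h(-3/2) = (-3/2)·e^(3) ≈ -30.1283.

-30.1283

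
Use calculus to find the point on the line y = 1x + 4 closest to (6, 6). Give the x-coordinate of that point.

Minimize D(x)^2 = (x - 6)^2 + (x - 2)^2.
d/dx[D^2] = 2(x - 6) + 2·1·(x - 2) = 0 ⇒ x = 4.
Then y = 8 and the distance is √(8) ≈ 2.8284.

4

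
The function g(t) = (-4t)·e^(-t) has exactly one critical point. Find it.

Differentiating with the product rule gives g'(t) = (4t - 4)·e^(-t). Since e^(-t) > 0, the only critical point is t = 1.
g''(1) has the same sign as 4 > 0, so this is a local minimum.
g(1) = (-4)·e^(-1) ≈ -1.4715.

1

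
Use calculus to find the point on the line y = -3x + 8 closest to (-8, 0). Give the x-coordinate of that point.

Minimize D(x)^2 = (x + 8)^2 + (-3x + 8)^2.
d/dx[D^2] = 2(x + 8) + 2·(-3)·(-3x + 8) = 0 ⇒ x = 8/5.
Then y = 16/5 and the distance is √(512/5) ≈ 10.1193.

8/5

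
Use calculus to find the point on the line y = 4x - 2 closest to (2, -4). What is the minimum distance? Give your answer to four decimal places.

2.4254

Minimize D(x)^2 = (x - 2)^2 + (4x + 2)^2.
d/dx[D^2] = 2(x - 2) + 2·4·(4x + 2) = 0 ⇒ x = -6/17.
Then y = -58/17 and the distance is √(100/17) ≈ 2.4254.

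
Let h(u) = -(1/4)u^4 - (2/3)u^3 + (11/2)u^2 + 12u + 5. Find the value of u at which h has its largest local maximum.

3

h'(u) = -u^3 - 2u^2 + 11u + 12 = 0 at u = -4, -1, 3.
h''(u) = -3u^2 - 4u + 11. h''(-4) = -21 < 0 ⇒ local maximum; h''(-1) = 12 > 0 ⇒ local minimum; h''(3) = -28 < 0 ⇒ local maximum.
Thus h has its largest local maximum at u = 3, with value 209/4.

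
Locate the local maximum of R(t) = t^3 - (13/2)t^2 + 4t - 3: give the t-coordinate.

1/3

R'(t) = 3t^2 - 13t + 4. Setting R'(t) = 0 gives t ∈ {1/3, 4}.
Since R''(t) = 6t - 13, we get R''(1/3) = -11 < 0 ⇒ local maximum; R''(4) = 11 > 0 ⇒ local minimum.
So the local maximum value is R(1/3) = -127/54.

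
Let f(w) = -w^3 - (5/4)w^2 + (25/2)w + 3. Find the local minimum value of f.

f'(w) = -3w^2 - (5/2)w + 25/2. Setting f'(w) = 0 gives w ∈ {-5/2, 5/3}.
Since f''(w) = -6w - 5/2, we get f''(-5/2) = 25/2 > 0 ⇒ local minimum; f''(5/3) = -25/2 < 0 ⇒ local maximum.
Thus f has its local minimum at w = -5/2, with value -327/16.

-327/16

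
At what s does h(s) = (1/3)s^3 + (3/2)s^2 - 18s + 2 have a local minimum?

Critical points: h'(s) = s^2 + 3s - 18 vanishes at s = -6, 3.
h''(s) = 2s + 3. h''(-6) = -9 < 0 ⇒ local maximum; h''(3) = 9 > 0 ⇒ local minimum.
The local minimum is h(3) = -59/2.

3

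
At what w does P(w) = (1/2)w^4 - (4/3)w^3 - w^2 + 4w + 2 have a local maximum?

Critical points: P'(w) = 2w^3 - 4w^2 - 2w + 4 vanishes at w = -1, 1, 2.
P''(w) = 6w^2 - 8w - 2. P''(-1) = 12 > 0 ⇒ local minimum; P''(1) = -4 < 0 ⇒ local maximum; P''(2) = 6 > 0 ⇒ local minimum.
Thus P has its local maximum at w = 1, with value 25/6.

1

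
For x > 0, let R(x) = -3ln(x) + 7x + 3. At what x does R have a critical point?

3/7

R'(x) = -3/x + 7 = 0 gives x = 3/7.
R''(x) = 3/x², which is positive for x > 0, so this is a local minimum.
R(3/7) = -3·ln(3/7) + 3 + 3 ≈ 8.5419.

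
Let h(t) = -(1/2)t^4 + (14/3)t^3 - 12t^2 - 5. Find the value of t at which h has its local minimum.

3

h'(t) = -2t^3 + 14t^2 - 24t = 0 at t = 0, 3, 4.
Since h''(t) = -6t^2 + 28t - 24, we get h''(0) = -24 < 0 ⇒ local maximum; h''(3) = 6 > 0 ⇒ local minimum; h''(4) = -8 < 0 ⇒ local maximum.
So the local minimum value is h(3) = -55/2.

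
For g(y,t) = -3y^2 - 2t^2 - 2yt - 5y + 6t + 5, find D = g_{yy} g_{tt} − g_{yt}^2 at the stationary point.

20

∂g/∂y = -6y - 2t - 5 = 0 and ∂g/∂t = -2y - 4t + 6 = 0, so (y, t) = (-8/5, 23/10).
The Hessian has g_{yy} = -6, g_{tt} = -4, g_{yt} = -2, giving D = 20 > 0 with g_{yy} < 0, so the point is a local maximum.
D = (-6)·(-4) − (-2)^2 = 20.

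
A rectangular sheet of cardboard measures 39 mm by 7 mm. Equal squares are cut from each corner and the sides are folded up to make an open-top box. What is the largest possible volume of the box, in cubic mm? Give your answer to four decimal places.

With cut size x, the volume is V(x) = x(39 − 2x)(7 − 2x) for 0 < x < 3.5.
V'(x) = 12x^2 − 184x + 273. Setting V'(x) = 0 gives x ≈ 1.6644 (the root in (0, 3.5)).
V''(x) = 24x − 184 is negative there, so this is the maximum; V ≈ 217.9633.

217.9633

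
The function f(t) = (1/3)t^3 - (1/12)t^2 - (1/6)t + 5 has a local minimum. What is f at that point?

79/16

f'(t) = t^2 - (1/6)t - 1/6 = 0 at t = -1/3, 1/2.
f''(t) = 2t - 1/6. f''(-1/3) = -5/6 < 0 ⇒ local maximum; f''(1/2) = 5/6 > 0 ⇒ local minimum.
Thus f has its local minimum at t = 1/2, with value 79/16.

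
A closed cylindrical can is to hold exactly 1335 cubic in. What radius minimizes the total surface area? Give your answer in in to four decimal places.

5.9672

With radius r and height h, πr²h = 1335 so h = 1335/(πr²), and S(r) = 2πr² + 2πrh = 2πr² + 2·1335/r.
S'(r) = 4πr − 2·1335/r² = 0 ⇒ r³ = 1335/(2π), so r ≈ 5.9672 and h = 2r ≈ 11.9343.
S''(r) = 4π + 4·1335/r³ > 0, so this is the minimum; S ≈ 671.1744.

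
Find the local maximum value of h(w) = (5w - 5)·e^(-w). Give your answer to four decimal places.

Differentiating with the product rule gives h'(w) = (-5w + 10)·e^(-w). Since e^(-w) > 0, the only critical point is w = 2.
h''(2) has the same sign as -5 < 0, so this is a local maximum.
h(2) = (5)·e^(-2) ≈ 0.6767.

0.6767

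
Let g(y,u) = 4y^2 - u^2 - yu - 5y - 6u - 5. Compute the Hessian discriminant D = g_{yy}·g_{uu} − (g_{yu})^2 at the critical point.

-17

∂g/∂y = 8y - u - 5 = 0 and ∂g/∂u = -y - 2u - 6 = 0, so (y, u) = (4/17, -53/17).
The Hessian has g_{yy} = 8, g_{uu} = -2, g_{yu} = -1, giving D = -17 < 0, so the point is a saddle point.
D = (8)·(-2) − (-1)^2 = -17.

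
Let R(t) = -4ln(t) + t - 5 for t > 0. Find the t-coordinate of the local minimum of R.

R'(t) = -4/t + 1 = 0 gives t = 4.
R''(t) = 4/t², which is positive for t > 0, so this is a local minimum.
R(4) = -4·ln(4) + 4 - 5 ≈ -6.5452.

4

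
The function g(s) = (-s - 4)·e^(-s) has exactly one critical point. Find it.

By the product rule, g'(s) = (s + 3)·e^(-s). Since e^(-s) > 0, the only critical point is s = -3.
g''(-3) has the same sign as 1 > 0, so this is a local minimum.
g(-3) = (-1)·e^(3) ≈ -20.0855.

-3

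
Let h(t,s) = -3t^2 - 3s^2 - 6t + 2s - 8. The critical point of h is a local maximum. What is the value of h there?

-14/3

∂h/∂t = -6t - 6 = 0 and ∂h/∂s = -6s + 2 = 0, so (t, s) = (-1, 1/3).
The Hessian has h_{tt} = -6, h_{ss} = -6, h_{ts} = 0, giving D = 36 > 0 with h_{tt} < 0, so the point is a local maximum.
h(-1, 1/3) = -14/3.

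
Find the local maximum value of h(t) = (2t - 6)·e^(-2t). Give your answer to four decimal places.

0.0009

Differentiating with the product rule gives h'(t) = (-4t + 14)·e^(-2t). Since e^(-2t) > 0, the only critical point is t = 7/2.
h''(7/2) has the same sign as -4 < 0, so this is a local maximum.
h(7/2) = (1)·e^(-7) ≈ 0.0009.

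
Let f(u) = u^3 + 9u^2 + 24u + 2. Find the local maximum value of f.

Critical points: f'(u) = 3u^2 + 18u + 24 vanishes at u = -4, -2.
Since f''(u) = 6u + 18, we get f''(-4) = -6 < 0 ⇒ local maximum; f''(-2) = 6 > 0 ⇒ local minimum.
Thus f has its local maximum at u = -4, with value -14.

-14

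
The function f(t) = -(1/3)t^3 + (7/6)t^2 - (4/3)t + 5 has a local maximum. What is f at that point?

f'(t) = -t^2 + (7/3)t - 4/3. Setting f'(t) = 0 gives t ∈ {1, 4/3}.
Second-derivative test with f''(t) = -2t + 7/3: f''(1) = 1/3 > 0 ⇒ local minimum; f''(4/3) = -1/3 < 0 ⇒ local maximum.
So the local maximum value is f(4/3) = 365/81.

365/81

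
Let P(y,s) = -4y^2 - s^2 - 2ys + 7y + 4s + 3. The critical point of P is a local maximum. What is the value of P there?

∂P/∂y = -8y - 2s + 7 = 0 and ∂P/∂s = -2y - 2s + 4 = 0, so (y, s) = (1/2, 3/2).
The Hessian has P_{yy} = -8, P_{ss} = -2, P_{ys} = -2, giving D = 12 > 0 with P_{yy} < 0, so the point is a local maximum.
P(1/2, 3/2) = 31/4.

31/4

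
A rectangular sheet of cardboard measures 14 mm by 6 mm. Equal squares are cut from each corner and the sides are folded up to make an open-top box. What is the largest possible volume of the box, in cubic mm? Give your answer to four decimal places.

50.3888

With cut size x, the volume is V(x) = x(14 − 2x)(6 − 2x) for 0 < x < 3.
V'(x) = 12x^2 − 80x + 84. Setting V'(x) = 0 gives x ≈ 1.3057 (the root in (0, 3)).
V''(x) = 24x − 80 is negative there, so this is the maximum; V ≈ 50.3888.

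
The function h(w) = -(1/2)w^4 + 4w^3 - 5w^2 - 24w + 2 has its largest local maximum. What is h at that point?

33/2

Critical points: h'(w) = -2w^3 + 12w^2 - 10w - 24 vanishes at w = -1, 3, 4.
Second-derivative test with h''(w) = -6w^2 + 24w - 10: h''(-1) = -40 < 0 ⇒ local maximum; h''(3) = 8 > 0 ⇒ local minimum; h''(4) = -10 < 0 ⇒ local maximum.
The largest local maximum is h(-1) = 33/2.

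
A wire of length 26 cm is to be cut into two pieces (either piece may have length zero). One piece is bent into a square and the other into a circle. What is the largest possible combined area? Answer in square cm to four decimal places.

Let x be the length used for the square. Square side x/4; circle radius (26−x)/(2π).
A(x) = (x/4)² + π·((26−x)/(2π))² = x²/16 + (26−x)²/(4π) for 0 ≤ x ≤ 26. A'(x) = x/8 − (26−x)/(2π) = 0 gives x = 4·26/(π+4) ≈ 14.5626.
A'' > 0, so the interior critical point is a minimum; the maximum is at an endpoint. A(0) = 53.7944 and A(26) = 42.2500, so the largest area is 53.7944.

53.7944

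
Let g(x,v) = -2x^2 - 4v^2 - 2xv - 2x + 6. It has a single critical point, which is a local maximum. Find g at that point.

∂g/∂x = -4x - 2v - 2 = 0 and ∂g/∂v = -2x - 8v = 0, so (x, v) = (-4/7, 1/7).
The Hessian has g_{xx} = -4, g_{vv} = -8, g_{xv} = -2, giving D = 28 > 0 with g_{xx} < 0, so the point is a local maximum.
g(-4/7, 1/7) = 46/7.

46/7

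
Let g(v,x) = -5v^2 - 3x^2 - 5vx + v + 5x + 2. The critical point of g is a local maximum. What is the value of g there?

173/35

∂g/∂v = -10v - 5x + 1 = 0 and ∂g/∂x = -5v - 6x + 5 = 0, so (v, x) = (-19/35, 9/7).
The Hessian has g_{vv} = -10, g_{xx} = -6, g_{vx} = -5, giving D = 35 > 0 with g_{vv} < 0, so the point is a local maximum.
g(-19/35, 9/7) = 173/35.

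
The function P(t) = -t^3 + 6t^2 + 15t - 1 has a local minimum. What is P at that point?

Critical points: P'(t) = -3t^2 + 12t + 15 vanishes at t = -1, 5.
P''(t) = -6t + 12. P''(-1) = 18 > 0 ⇒ local minimum; P''(5) = -18 < 0 ⇒ local maximum.
The local minimum is P(-1) = -9.

-9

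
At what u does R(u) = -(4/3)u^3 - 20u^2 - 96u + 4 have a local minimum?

-6

R'(u) = -4u^2 - 40u - 96. Setting R'(u) = 0 gives u ∈ {-6, -4}.
R''(u) = -8u - 40. R''(-6) = 8 > 0 ⇒ local minimum; R''(-4) = -8 < 0 ⇒ local maximum.
So the local minimum value is R(-6) = 148.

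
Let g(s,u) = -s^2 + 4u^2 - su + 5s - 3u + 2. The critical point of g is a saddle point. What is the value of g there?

∂g/∂s = -2s - u + 5 = 0 and ∂g/∂u = -s + 8u - 3 = 0, so (s, u) = (37/17, 11/17).
The Hessian has g_{ss} = -2, g_{uu} = 8, g_{su} = -1, giving D = -17 < 0, so the point is a saddle point.
g(37/17, 11/17) = 110/17.

110/17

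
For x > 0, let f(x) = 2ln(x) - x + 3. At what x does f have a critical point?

f'(x) = 2/x − 1 = 0 gives x = 2.
f''(x) = -2/x², which is negative for x > 0, so this is a local maximum.
f(2) = 2·ln(2) - 2 + 3 ≈ 2.3863.

2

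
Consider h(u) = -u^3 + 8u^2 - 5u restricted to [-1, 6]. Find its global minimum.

-22/27

h'(u) = -3u^2 + 16u - 5, which vanishes at u = 1/3 and u = 5.
Candidates: h(-1) = 14,  h(1/3) = -22/27,  h(5) = 50,  h(6) = 42.
The minimum over the interval is -22/27, attained at u = 1/3.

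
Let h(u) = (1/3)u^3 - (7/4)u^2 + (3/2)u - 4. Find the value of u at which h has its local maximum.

h'(u) = u^2 - (7/2)u + 3/2. Setting h'(u) = 0 gives u ∈ {1/2, 3}.
Since h''(u) = 2u - 7/2, we get h''(1/2) = -5/2 < 0 ⇒ local maximum; h''(3) = 5/2 > 0 ⇒ local minimum.
The local maximum is h(1/2) = -175/48.

1/2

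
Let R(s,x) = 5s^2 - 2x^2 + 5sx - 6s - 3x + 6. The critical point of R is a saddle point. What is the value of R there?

∂R/∂s = 10s + 5x - 6 = 0 and ∂R/∂x = 5s - 4x - 3 = 0, so (s, x) = (3/5, 0).
The Hessian has R_{ss} = 10, R_{xx} = -4, R_{sx} = 5, giving D = -65 < 0, so the point is a saddle point.
R(3/5, 0) = 21/5.

21/5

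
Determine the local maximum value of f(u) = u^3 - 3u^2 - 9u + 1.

f'(u) = 3u^2 - 6u - 9. Setting f'(u) = 0 gives u ∈ {-1, 3}.
f''(u) = 6u - 6. f''(-1) = -12 < 0 ⇒ local maximum; f''(3) = 12 > 0 ⇒ local minimum.
Thus f has its local maximum at u = -1, with value 6.

6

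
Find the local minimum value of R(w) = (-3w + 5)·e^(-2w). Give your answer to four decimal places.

-0.0197

By the product rule, R'(w) = (6w - 13)·e^(-2w). Since e^(-2w) > 0, the only critical point is w = 13/6.
R''(13/6) has the same sign as 6 > 0, so this is a local minimum.
R(13/6) = (-3/2)·e^(-13/3) ≈ -0.0197.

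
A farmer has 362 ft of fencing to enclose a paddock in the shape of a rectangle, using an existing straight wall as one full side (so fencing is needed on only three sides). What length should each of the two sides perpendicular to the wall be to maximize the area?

Let the sides perpendicular to the wall have length x and the parallel side y, so 2x + y = 362 and the area is A = xy = x(362 − 2x).
A'(x) = 362 − 4x = 0 gives x = 181/2, and A''(x) = −4 < 0 confirms a maximum.
Then y = 362 − 2·181/2 = 181 and A = 32761/2.

181/2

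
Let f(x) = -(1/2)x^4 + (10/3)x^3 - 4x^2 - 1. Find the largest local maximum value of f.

f'(x) = -2x^3 + 10x^2 - 8x. Setting f'(x) = 0 gives x ∈ {0, 1, 4}.
Since f''(x) = -6x^2 + 20x - 8, we get f''(0) = -8 < 0 ⇒ local maximum; f''(1) = 6 > 0 ⇒ local minimum; f''(4) = -24 < 0 ⇒ local maximum.
So the largest local maximum value is f(4) = 61/3.

61/3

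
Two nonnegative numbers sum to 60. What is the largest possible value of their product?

900

With x + y = 60, the product is P(x) = x(60 − x).
P'(x) = 60 − 2x = 0 gives x = 30; P'' = −2 < 0, so this is the maximum.
P = 30·30 = 900.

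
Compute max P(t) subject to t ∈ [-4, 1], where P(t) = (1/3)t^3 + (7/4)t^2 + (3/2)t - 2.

19/12

Differentiating, P'(t) = t^2 + (7/2)t + 3/2; which vanishes at t = -3 and t = -1/2.
Compare values at every candidate in [-4, 1]: P(-4) = -4/3, P(-3) = 1/4, P(-1/2) = -113/48, P(1) = 19/12.
Hence the absolute maximum is 19/12 at t = 1.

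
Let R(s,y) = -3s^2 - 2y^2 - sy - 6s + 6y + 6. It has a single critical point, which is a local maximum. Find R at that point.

∂R/∂s = -6s - y - 6 = 0 and ∂R/∂y = -s - 4y + 6 = 0, so (s, y) = (-30/23, 42/23).
The Hessian has R_{ss} = -6, R_{yy} = -4, R_{sy} = -1, giving D = 23 > 0 with R_{ss} < 0, so the point is a local maximum.
R(-30/23, 42/23) = 354/23.

354/23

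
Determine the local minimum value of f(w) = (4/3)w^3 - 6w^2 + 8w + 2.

14/3

f'(w) = 4w^2 - 12w + 8. Setting f'(w) = 0 gives w ∈ {1, 2}.
Second-derivative test with f''(w) = 8w - 12: f''(1) = -4 < 0 ⇒ local maximum; f''(2) = 4 > 0 ⇒ local minimum.
Thus f has its local minimum at w = 2, with value 14/3.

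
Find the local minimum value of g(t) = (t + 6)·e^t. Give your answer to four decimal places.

-0.0009

Differentiating with the product rule gives g'(t) = (t + 7)·e^t. Since e^t > 0, the only critical point is t = -7.
g''(-7) has the same sign as 1 > 0, so this is a local minimum.
g(-7) = (-1)·e^(-7) ≈ -0.0009.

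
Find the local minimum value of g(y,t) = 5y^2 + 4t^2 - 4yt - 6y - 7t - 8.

-1069/64

∂g/∂y = 10y - 4t - 6 = 0 and ∂g/∂t = -4y + 8t - 7 = 0, so (y, t) = (19/16, 47/32).
The Hessian has g_{yy} = 10, g_{tt} = 8, g_{yt} = -4, giving D = 64 > 0 with g_{yy} > 0, so the point is a local minimum.
g(19/16, 47/32) = -1069/64.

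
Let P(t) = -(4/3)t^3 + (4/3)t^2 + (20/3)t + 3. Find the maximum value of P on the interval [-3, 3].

31

P'(t) = -4t^2 + (8/3)t + 20/3, which vanishes at t = -1 and t = 5/3.
Candidates: P(-3) = 31, P(-1) = -1, P(5/3) = 943/81, P(3) = -1.
Hence the absolute maximum is 31 at t = -3.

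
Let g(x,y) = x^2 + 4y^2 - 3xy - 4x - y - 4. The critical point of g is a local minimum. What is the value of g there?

-15

∂g/∂x = 2x - 3y - 4 = 0 and ∂g/∂y = -3x + 8y - 1 = 0, so (x, y) = (5, 2).
The Hessian has g_{xx} = 2, g_{yy} = 8, g_{xy} = -3, giving D = 7 > 0 with g_{xx} > 0, so the point is a local minimum.
g(5, 2) = -15.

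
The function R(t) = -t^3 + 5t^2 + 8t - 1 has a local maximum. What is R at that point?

R'(t) = -3t^2 + 10t + 8 = 0 at t = -2/3, 4.
Since R''(t) = -6t + 10, we get R''(-2/3) = 14 > 0 ⇒ local minimum; R''(4) = -14 < 0 ⇒ local maximum.
So the local maximum value is R(4) = 47.

47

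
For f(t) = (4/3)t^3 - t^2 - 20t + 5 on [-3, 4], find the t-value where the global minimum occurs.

5/2

The derivative is 4t^2 - 2t - 20, which vanishes at t = -2 and t = 5/2.
Evaluating at the critical points and endpoints: f(-3) = 20,  f(-2) = 91/3,  f(5/2) = -365/12,  f(4) = -17/3.
Hence the absolute minimum is -365/12 at t = 5/2.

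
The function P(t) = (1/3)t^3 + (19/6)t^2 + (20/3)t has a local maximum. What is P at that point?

25/6

P'(t) = t^2 + (19/3)t + 20/3. Setting P'(t) = 0 gives t ∈ {-5, -4/3}.
Since P''(t) = 2t + 19/3, we get P''(-5) = -11/3 < 0 ⇒ local maximum; P''(-4/3) = 11/3 > 0 ⇒ local minimum.
The local maximum is P(-5) = 25/6.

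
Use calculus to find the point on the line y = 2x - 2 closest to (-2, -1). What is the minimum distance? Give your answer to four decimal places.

2.2361

Minimize D(x)^2 = (x + 2)^2 + (2x - 1)^2.
d/dx[D^2] = 2(x + 2) + 2·2·(2x - 1) = 0 ⇒ x = 0.
Then y = -2 and the distance is √(5) ≈ 2.2361.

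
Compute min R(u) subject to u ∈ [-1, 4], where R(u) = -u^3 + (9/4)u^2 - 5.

R'(u) = -3u^2 + (9/2)u, which vanishes at u = 0 and u = 3/2.
Candidates: R(-1) = -7/4,  R(0) = -5,  R(3/2) = -53/16,  R(4) = -33.
So the minimum is R(4) = -33.

-33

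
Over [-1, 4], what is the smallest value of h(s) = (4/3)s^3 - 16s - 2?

The derivative is 4s^2 - 16, whose only zero in [-1, 4] is s = 2.
Compare values at every candidate in [-1, 4]: h(-1) = 38/3; h(2) = -70/3; h(4) = 58/3.
The minimum over the interval is -70/3, attained at s = 2.

-70/3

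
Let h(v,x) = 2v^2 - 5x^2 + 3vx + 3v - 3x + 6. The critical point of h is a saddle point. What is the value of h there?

6

∂h/∂v = 4v + 3x + 3 = 0 and ∂h/∂x = 3v - 10x - 3 = 0, so (v, x) = (-3/7, -3/7).
The Hessian has h_{vv} = 4, h_{xx} = -10, h_{vx} = 3, giving D = -49 < 0, so the point is a saddle point.
h(-3/7, -3/7) = 6.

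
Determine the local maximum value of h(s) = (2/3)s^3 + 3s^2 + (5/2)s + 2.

h'(s) = 2s^2 + 6s + 5/2 = 0 at s = -5/2, -1/2.
h''(s) = 4s + 6. h''(-5/2) = -4 < 0 ⇒ local maximum; h''(-1/2) = 4 > 0 ⇒ local minimum.
So the local maximum value is h(-5/2) = 49/12.

49/12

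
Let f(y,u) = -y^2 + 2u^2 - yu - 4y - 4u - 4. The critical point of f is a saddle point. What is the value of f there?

-4/9

∂f/∂y = -2y - u - 4 = 0 and ∂f/∂u = -y + 4u - 4 = 0, so (y, u) = (-20/9, 4/9).
The Hessian has f_{yy} = -2, f_{uu} = 4, f_{yu} = -1, giving D = -9 < 0, so the point is a saddle point.
f(-20/9, 4/9) = -4/9.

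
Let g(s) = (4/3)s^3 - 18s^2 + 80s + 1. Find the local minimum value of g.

g'(s) = 4s^2 - 36s + 80 = 0 at s = 4, 5.
Second-derivative test with g''(s) = 8s - 36: g''(4) = -4 < 0 ⇒ local maximum; g''(5) = 4 > 0 ⇒ local minimum.
Thus g has its local minimum at s = 5, with value 353/3.

353/3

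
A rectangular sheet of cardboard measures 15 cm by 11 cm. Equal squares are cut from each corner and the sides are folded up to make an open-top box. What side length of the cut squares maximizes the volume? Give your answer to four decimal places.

2.0911

With cut size x, the volume is V(x) = x(15 − 2x)(11 − 2x) for 0 < x < 5.5.
V'(x) = 12x^2 − 104x + 165. Setting V'(x) = 0 gives x ≈ 2.0911 (the root in (0, 5.5)).
V''(x) = 24x − 104 is negative there, so this is the maximum; V ≈ 154.2261.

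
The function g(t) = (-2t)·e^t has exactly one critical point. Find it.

By the product rule, g'(t) = (-2t - 2)·e^t. Since e^t > 0, the only critical point is t = -1.
g''(-1) has the same sign as -2 < 0, so this is a local maximum.
g(-1) = (2)·e^(-1) ≈ 0.7358.

-1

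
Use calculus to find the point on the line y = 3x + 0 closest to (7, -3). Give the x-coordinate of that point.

Minimize D(x)^2 = (x - 7)^2 + (3x + 3)^2.
d/dx[D^2] = 2(x - 7) + 2·3·(3x + 3) = 0 ⇒ x = -1/5.
Then y = -3/5 and the distance is √(288/5) ≈ 7.5895.

-1/5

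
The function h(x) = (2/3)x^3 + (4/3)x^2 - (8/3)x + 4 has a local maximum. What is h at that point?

h'(x) = 2x^2 + (8/3)x - 8/3 = 0 at x = -2, 2/3.
Since h''(x) = 4x + 8/3, we get h''(-2) = -16/3 < 0 ⇒ local maximum; h''(2/3) = 16/3 > 0 ⇒ local minimum.
So the local maximum value is h(-2) = 28/3.

28/3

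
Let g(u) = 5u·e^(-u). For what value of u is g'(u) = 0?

By the product rule, g'(u) = (-5u + 5)·e^(-u). Since e^(-u) > 0, the only critical point is u = 1.
g''(1) has the same sign as -5 < 0, so this is a local maximum.
g(1) = (5)·e^(-1) ≈ 1.8394.

1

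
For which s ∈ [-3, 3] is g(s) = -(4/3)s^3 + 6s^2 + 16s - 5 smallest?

Differentiating, g'(s) = -4s^2 + 12s + 16; whose only zero in [-3, 3] is s = -1.
Candidates: g(-3) = 37,  g(-1) = -41/3,  g(3) = 61.
So the minimum is g(-1) = -41/3.

-1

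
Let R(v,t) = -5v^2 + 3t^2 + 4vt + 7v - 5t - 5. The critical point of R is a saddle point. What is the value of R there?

∂R/∂v = -10v + 4t + 7 = 0 and ∂R/∂t = 4v + 6t - 5 = 0, so (v, t) = (31/38, 11/38).
The Hessian has R_{vv} = -10, R_{tt} = 6, R_{vt} = 4, giving D = -76 < 0, so the point is a saddle point.
R(31/38, 11/38) = -109/38.

-109/38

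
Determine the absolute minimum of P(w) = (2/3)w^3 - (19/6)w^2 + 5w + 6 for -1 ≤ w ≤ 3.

-17/6

The derivative is 2w^2 - (19/3)w + 5, which vanishes at w = 3/2 and w = 5/3.
Evaluating at the critical points and endpoints: P(-1) = -17/6,  P(3/2) = 69/8,  P(5/3) = 1397/162,  P(3) = 21/2.
So the minimum is P(-1) = -17/6.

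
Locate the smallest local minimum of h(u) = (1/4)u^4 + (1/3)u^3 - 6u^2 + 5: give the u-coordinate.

h'(u) = u^3 + u^2 - 12u = 0 at u = -4, 0, 3.
Second-derivative test with h''(u) = 3u^2 + 2u - 12: h''(-4) = 28 > 0 ⇒ local minimum; h''(0) = -12 < 0 ⇒ local maximum; h''(3) = 21 > 0 ⇒ local minimum.
The smallest local minimum is h(-4) = -145/3.

-4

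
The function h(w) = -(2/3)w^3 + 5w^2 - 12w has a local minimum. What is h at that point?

-28/3

h'(w) = -2w^2 + 10w - 12. Setting h'(w) = 0 gives w ∈ {2, 3}.
Since h''(w) = -4w + 10, we get h''(2) = 2 > 0 ⇒ local minimum; h''(3) = -2 < 0 ⇒ local maximum.
So the local minimum value is h(2) = -28/3.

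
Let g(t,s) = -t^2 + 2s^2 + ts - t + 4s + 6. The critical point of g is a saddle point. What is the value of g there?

∂g/∂t = -2t + s - 1 = 0 and ∂g/∂s = t + 4s + 4 = 0, so (t, s) = (-8/9, -7/9).
The Hessian has g_{tt} = -2, g_{ss} = 4, g_{ts} = 1, giving D = -9 < 0, so the point is a saddle point.
g(-8/9, -7/9) = 44/9.

44/9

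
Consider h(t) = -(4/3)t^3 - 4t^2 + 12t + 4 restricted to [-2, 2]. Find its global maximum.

Differentiating, h'(t) = -4t^2 - 8t + 12; whose only zero in [-2, 2] is t = 1.
Candidates: h(-2) = -76/3,  h(1) = 32/3,  h(2) = 4/3.
Hence the absolute maximum is 32/3 at t = 1.

32/3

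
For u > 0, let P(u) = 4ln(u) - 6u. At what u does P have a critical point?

2/3

P'(u) = 4/u − 6 = 0 gives u = 2/3.
P''(u) = -4/u², which is negative for u > 0, so this is a local maximum.
P(2/3) = 4·ln(2/3) - 4 ≈ -5.6219.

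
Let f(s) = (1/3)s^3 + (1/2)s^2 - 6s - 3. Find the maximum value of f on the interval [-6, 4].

21/2

f'(s) = s^2 + s - 6, which vanishes at s = -3 and s = 2.
Compare values at every candidate in [-6, 4]: f(-6) = -21; f(-3) = 21/2; f(2) = -31/3; f(4) = 7/3.
So the maximum is f(-3) = 21/2.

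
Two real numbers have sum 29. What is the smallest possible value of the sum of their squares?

841/2

With a + b = 29, a^2 + b^2 = a^2 + (29 − a)^2.
The derivative 2a − 2(29 − a) = 4a − 58 vanishes at a = 29/2; second derivative 4 > 0, a minimum.
The minimum is 2·(29/2)^2 = 841/2.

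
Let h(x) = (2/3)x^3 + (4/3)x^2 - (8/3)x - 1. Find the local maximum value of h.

h'(x) = 2x^2 + (8/3)x - 8/3. Setting h'(x) = 0 gives x ∈ {-2, 2/3}.
h''(x) = 4x + 8/3. h''(-2) = -16/3 < 0 ⇒ local maximum; h''(2/3) = 16/3 > 0 ⇒ local minimum.
Thus h has its local maximum at x = -2, with value 13/3.

13/3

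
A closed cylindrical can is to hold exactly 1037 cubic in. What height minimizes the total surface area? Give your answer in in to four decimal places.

10.9706

With radius r and height h, πr²h = 1037 so h = 1037/(πr²), and S(r) = 2πr² + 2πrh = 2πr² + 2·1037/r.
S'(r) = 4πr − 2·1037/r² = 0 ⇒ r³ = 1037/(2π), so r ≈ 5.4853 and h = 2r ≈ 10.9706.
S''(r) = 4π + 4·1037/r³ > 0, so this is the minimum; S ≈ 567.1532.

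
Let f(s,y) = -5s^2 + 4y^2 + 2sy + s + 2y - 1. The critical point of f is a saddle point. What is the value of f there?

-26/21

∂f/∂s = -10s + 2y + 1 = 0 and ∂f/∂y = 2s + 8y + 2 = 0, so (s, y) = (1/21, -11/42).
The Hessian has f_{ss} = -10, f_{yy} = 8, f_{sy} = 2, giving D = -84 < 0, so the point is a saddle point.
f(1/21, -11/42) = -26/21.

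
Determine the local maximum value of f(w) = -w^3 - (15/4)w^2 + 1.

Critical points: f'(w) = -3w^2 - (15/2)w vanishes at w = -5/2, 0.
Since f''(w) = -6w - 15/2, we get f''(-5/2) = 15/2 > 0 ⇒ local minimum; f''(0) = -15/2 < 0 ⇒ local maximum.
Thus f has its local maximum at w = 0, with value 1.

1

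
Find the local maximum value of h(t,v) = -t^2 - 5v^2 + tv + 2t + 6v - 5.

∂h/∂t = -2t + v + 2 = 0 and ∂h/∂v = t - 10v + 6 = 0, so (t, v) = (26/19, 14/19).
The Hessian has h_{tt} = -2, h_{vv} = -10, h_{tv} = 1, giving D = 19 > 0 with h_{tt} < 0, so the point is a local maximum.
h(26/19, 14/19) = -27/19.

-27/19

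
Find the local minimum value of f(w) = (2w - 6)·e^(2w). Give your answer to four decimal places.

-148.4132

By the product rule, f'(w) = (4w - 10)·e^(2w). Since e^(2w) > 0, the only critical point is w = 5/2.
f''(5/2) has the same sign as 4 > 0, so this is a local minimum.
f(5/2) = (-1)·e^(5) ≈ -148.4132.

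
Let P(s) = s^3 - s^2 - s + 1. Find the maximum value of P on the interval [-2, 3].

The derivative is 3s^2 - 2s - 1, which vanishes at s = -1/3 and s = 1.
Candidates: P(-2) = -9, P(-1/3) = 32/27, P(1) = 0, P(3) = 16.
Hence the absolute maximum is 16 at s = 3.

16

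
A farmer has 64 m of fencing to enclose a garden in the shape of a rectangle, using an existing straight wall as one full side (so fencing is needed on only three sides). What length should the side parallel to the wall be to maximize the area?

Let the sides perpendicular to the wall have length x and the parallel side y, so 2x + y = 64 and the area is A = xy = x(64 − 2x).
A'(x) = 64 − 4x = 0 gives x = 16, and A''(x) = −4 < 0 confirms a maximum.
Then y = 64 − 2·16 = 32 and A = 512.

32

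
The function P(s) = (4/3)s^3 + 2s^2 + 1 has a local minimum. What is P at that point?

1

P'(s) = 4s^2 + 4s. Setting P'(s) = 0 gives s ∈ {-1, 0}.
Since P''(s) = 8s + 4, we get P''(-1) = -4 < 0 ⇒ local maximum; P''(0) = 4 > 0 ⇒ local minimum.
Thus P has its local minimum at s = 0, with value 1.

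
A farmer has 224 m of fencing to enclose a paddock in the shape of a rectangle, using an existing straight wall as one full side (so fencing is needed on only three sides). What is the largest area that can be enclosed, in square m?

Let the sides perpendicular to the wall have length x and the parallel side y, so 2x + y = 224 and the area is A = xy = x(224 − 2x).
A'(x) = 224 − 4x = 0 gives x = 56, and A''(x) = −4 < 0 confirms a maximum.
Then y = 224 − 2·56 = 112 and A = 6272.

6272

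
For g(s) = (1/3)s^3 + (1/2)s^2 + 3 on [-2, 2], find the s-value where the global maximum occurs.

g'(s) = s^2 + s, which vanishes at s = -1 and s = 0.
Evaluating at the critical points and endpoints: g(-2) = 7/3, g(-1) = 19/6, g(0) = 3, g(2) = 23/3.
The maximum over the interval is 23/3, attained at s = 2.

2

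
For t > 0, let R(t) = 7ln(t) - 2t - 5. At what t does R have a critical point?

7/2

R'(t) = 7/t − 2 = 0 gives t = 7/2.
R''(t) = -7/t², which is negative for t > 0, so this is a local maximum.
R(7/2) = 7·ln(7/2) - 7 - 5 ≈ -3.2307.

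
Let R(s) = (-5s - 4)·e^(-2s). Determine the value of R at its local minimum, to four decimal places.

-4.5553

R'(s) = (-5)·e^(-2s) + (-5s - 4)·(-2)·e^(-2s) = (10s + 3)·e^(-2s). Since e^(-2s) > 0, the only critical point is s = -3/10.
R''(-3/10) has the same sign as 10 > 0, so this is a local minimum.
R(-3/10) = (-5/2)·e^(3/5) ≈ -4.5553.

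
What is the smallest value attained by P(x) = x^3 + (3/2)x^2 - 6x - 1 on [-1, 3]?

-9/2

The derivative is 3x^2 + 3x - 6, whose only zero in [-1, 3] is x = 1.
Compare values at every candidate in [-1, 3]: P(-1) = 11/2; P(1) = -9/2; P(3) = 43/2.
So the minimum is P(1) = -9/2.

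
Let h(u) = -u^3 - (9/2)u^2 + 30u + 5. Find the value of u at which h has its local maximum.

h'(u) = -3u^2 - 9u + 30. Setting h'(u) = 0 gives u ∈ {-5, 2}.
Second-derivative test with h''(u) = -6u - 9: h''(-5) = 21 > 0 ⇒ local minimum; h''(2) = -21 < 0 ⇒ local maximum.
Thus h has its local maximum at u = 2, with value 39.

2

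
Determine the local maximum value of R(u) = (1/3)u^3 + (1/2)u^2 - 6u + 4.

R'(u) = u^2 + u - 6 = 0 at u = -3, 2.
Second-derivative test with R''(u) = 2u + 1: R''(-3) = -5 < 0 ⇒ local maximum; R''(2) = 5 > 0 ⇒ local minimum.
The local maximum is R(-3) = 35/2.

35/2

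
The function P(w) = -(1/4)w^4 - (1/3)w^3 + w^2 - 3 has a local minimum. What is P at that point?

-3

P'(w) = -w^3 - w^2 + 2w. Setting P'(w) = 0 gives w ∈ {-2, 0, 1}.
Since P''(w) = -3w^2 - 2w + 2, we get P''(-2) = -6 < 0 ⇒ local maximum; P''(0) = 2 > 0 ⇒ local minimum; P''(1) = -3 < 0 ⇒ local maximum.
The local minimum is P(0) = -3.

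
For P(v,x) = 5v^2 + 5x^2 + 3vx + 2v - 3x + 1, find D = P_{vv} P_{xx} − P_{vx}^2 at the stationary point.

∂P/∂v = 10v + 3x + 2 = 0 and ∂P/∂x = 3v + 10x - 3 = 0, so (v, x) = (-29/91, 36/91).
The Hessian has P_{vv} = 10, P_{xx} = 10, P_{vx} = 3, giving D = 91 > 0 with P_{vv} > 0, so the point is a local minimum.
D = (10)·(10) − (3)^2 = 91.

91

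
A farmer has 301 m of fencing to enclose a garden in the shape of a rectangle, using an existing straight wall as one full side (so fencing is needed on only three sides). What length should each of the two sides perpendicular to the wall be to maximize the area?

Let the sides perpendicular to the wall have length x and the parallel side y, so 2x + y = 301 and the area is A = xy = x(301 − 2x).
A'(x) = 301 − 4x = 0 gives x = 301/4, and A''(x) = −4 < 0 confirms a maximum.
Then y = 301 − 2·301/4 = 301/2 and A = 90601/8.

301/4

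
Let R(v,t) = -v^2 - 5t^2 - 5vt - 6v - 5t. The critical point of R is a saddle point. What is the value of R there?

∂R/∂v = -2v - 5t - 6 = 0 and ∂R/∂t = -5v - 10t - 5 = 0, so (v, t) = (7, -4).
The Hessian has R_{vv} = -2, R_{tt} = -10, R_{vt} = -5, giving D = -5 < 0, so the point is a saddle point.
R(7, -4) = -11.

-11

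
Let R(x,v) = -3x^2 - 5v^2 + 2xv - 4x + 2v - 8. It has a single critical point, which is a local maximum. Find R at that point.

∂R/∂x = -6x + 2v - 4 = 0 and ∂R/∂v = 2x - 10v + 2 = 0, so (x, v) = (-9/14, 1/14).
The Hessian has R_{xx} = -6, R_{vv} = -10, R_{xv} = 2, giving D = 56 > 0 with R_{xx} < 0, so the point is a local maximum.
R(-9/14, 1/14) = -93/14.

-93/14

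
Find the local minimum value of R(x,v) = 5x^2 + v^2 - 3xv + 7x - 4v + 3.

∂R/∂x = 10x - 3v + 7 = 0 and ∂R/∂v = -3x + 2v - 4 = 0, so (x, v) = (-2/11, 19/11).
The Hessian has R_{xx} = 10, R_{vv} = 2, R_{xv} = -3, giving D = 11 > 0 with R_{xx} > 0, so the point is a local minimum.
R(-2/11, 19/11) = -12/11.

-12/11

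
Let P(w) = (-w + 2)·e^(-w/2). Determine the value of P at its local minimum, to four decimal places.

Differentiating with the product rule gives P'(w) = ((1/2)w - 2)·e^(-w/2). Since e^(-w/2) > 0, the only critical point is w = 4.
P''(4) has the same sign as 1/2 > 0, so this is a local minimum.
P(4) = (-2)·e^(-2) ≈ -0.2707.

-0.2707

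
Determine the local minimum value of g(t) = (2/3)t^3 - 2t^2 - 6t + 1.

Critical points: g'(t) = 2t^2 - 4t - 6 vanishes at t = -1, 3.
Since g''(t) = 4t - 4, we get g''(-1) = -8 < 0 ⇒ local maximum; g''(3) = 8 > 0 ⇒ local minimum.
So the local minimum value is g(3) = -17.

-17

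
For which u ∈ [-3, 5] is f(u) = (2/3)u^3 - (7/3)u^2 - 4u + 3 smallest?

The derivative is 2u^2 - (14/3)u - 4, which vanishes at u = -2/3 and u = 3.
Evaluating at the critical points and endpoints: f(-3) = -24, f(-2/3) = 359/81, f(3) = -12, f(5) = 8.
So the minimum is f(-3) = -24.

-3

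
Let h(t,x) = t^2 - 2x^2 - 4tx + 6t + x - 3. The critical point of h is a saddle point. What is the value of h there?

∂h/∂t = 2t - 4x + 6 = 0 and ∂h/∂x = -4t - 4x + 1 = 0, so (t, x) = (-5/6, 13/12).
The Hessian has h_{tt} = 2, h_{xx} = -4, h_{tx} = -4, giving D = -24 < 0, so the point is a saddle point.
h(-5/6, 13/12) = -119/24.

-119/24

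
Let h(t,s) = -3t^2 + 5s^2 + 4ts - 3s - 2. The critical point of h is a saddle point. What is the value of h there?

∂h/∂t = -6t + 4s = 0 and ∂h/∂s = 4t + 10s - 3 = 0, so (t, s) = (3/19, 9/38).
The Hessian has h_{tt} = -6, h_{ss} = 10, h_{ts} = 4, giving D = -76 < 0, so the point is a saddle point.
h(3/19, 9/38) = -179/76.

-179/76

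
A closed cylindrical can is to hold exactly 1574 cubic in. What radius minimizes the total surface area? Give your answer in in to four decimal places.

With radius r and height h, πr²h = 1574 so h = 1574/(πr²), and S(r) = 2πr² + 2πrh = 2πr² + 2·1574/r.
S'(r) = 4πr − 2·1574/r² = 0 ⇒ r³ = 1574/(2π), so r ≈ 6.3039 and h = 2r ≈ 12.6078.
S''(r) = 4π + 4·1574/r³ > 0, so this is the minimum; S ≈ 749.0619.

6.3039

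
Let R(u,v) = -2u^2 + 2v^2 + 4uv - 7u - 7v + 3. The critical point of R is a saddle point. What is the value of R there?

∂R/∂u = -4u + 4v - 7 = 0 and ∂R/∂v = 4u + 4v - 7 = 0, so (u, v) = (0, 7/4).
The Hessian has R_{uu} = -4, R_{vv} = 4, R_{uv} = 4, giving D = -32 < 0, so the point is a saddle point.
R(0, 7/4) = -25/8.

-25/8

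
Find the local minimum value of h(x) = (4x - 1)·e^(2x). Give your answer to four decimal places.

h'(x) = 4·e^(2x) + (4x - 1)·2·e^(2x) = (8x + 2)·e^(2x). Since e^(2x) > 0, the only critical point is x = -1/4.
h''(-1/4) has the same sign as 8 > 0, so this is a local minimum.
h(-1/4) = (-2)·e^(-1/2) ≈ -1.2131.

-1.2131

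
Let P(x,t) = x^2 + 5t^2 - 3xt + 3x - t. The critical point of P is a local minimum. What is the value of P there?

∂P/∂x = 2x - 3t + 3 = 0 and ∂P/∂t = -3x + 10t - 1 = 0, so (x, t) = (-27/11, -7/11).
The Hessian has P_{xx} = 2, P_{tt} = 10, P_{xt} = -3, giving D = 11 > 0 with P_{xx} > 0, so the point is a local minimum.
P(-27/11, -7/11) = -37/11.

-37/11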